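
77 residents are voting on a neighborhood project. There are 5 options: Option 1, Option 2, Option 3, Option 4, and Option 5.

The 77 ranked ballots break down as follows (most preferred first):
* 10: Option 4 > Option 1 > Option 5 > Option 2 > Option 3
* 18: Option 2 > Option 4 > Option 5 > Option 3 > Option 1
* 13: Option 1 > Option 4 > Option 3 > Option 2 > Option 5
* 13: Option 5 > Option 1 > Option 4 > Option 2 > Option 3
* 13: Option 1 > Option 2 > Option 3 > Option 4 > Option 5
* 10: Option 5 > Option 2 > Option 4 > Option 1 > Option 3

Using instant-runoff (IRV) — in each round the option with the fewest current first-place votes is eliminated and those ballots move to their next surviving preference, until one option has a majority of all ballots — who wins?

Option 5

Round 1: Option 1 26, Option 2 18, Option 3 0, Option 4 10, Option 5 23. Option 3 eliminated.
Round 2: Option 1 26, Option 2 18, Option 4 10, Option 5 23. Option 4 eliminated.
Round 3: Option 1 36, Option 2 18, Option 5 23. Option 2 eliminated.
Round 4: Option 1 36, Option 5 41. Option 5 has a majority (≥39).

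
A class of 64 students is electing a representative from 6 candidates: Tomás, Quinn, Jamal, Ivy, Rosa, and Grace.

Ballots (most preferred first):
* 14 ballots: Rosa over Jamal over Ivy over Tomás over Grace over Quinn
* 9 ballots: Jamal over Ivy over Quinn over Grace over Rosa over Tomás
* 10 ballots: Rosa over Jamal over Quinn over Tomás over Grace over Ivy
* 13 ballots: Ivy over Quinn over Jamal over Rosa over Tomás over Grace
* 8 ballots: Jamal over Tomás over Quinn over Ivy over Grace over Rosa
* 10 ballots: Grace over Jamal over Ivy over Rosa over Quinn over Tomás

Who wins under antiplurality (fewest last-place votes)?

Jamal

Last-place votes: Tomás 19, Quinn 14, Jamal 0, Ivy 10, Rosa 8, Grace 13.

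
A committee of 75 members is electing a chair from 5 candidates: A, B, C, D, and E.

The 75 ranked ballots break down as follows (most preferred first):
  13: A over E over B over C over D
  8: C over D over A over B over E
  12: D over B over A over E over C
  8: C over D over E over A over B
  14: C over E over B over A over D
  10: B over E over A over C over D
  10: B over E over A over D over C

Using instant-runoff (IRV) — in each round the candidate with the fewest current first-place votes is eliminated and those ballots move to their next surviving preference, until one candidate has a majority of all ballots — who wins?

Round 1: A 13, B 20, C 30, D 12, E 0. E eliminated.
Round 2: A 13, B 20, C 30, D 12. D eliminated.
Round 3: A 13, B 32, C 30. A eliminated.
Round 4: B 45, C 30. B has a majority (≥38).

B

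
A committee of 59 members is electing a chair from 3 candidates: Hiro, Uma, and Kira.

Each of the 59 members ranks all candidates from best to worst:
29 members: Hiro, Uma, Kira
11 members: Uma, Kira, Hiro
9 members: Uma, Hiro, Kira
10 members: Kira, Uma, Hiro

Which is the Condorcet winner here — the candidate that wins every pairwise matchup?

Uma vs Hiro: 30–29
Uma vs Kira: 49–10
Uma beats every other candidate.

Uma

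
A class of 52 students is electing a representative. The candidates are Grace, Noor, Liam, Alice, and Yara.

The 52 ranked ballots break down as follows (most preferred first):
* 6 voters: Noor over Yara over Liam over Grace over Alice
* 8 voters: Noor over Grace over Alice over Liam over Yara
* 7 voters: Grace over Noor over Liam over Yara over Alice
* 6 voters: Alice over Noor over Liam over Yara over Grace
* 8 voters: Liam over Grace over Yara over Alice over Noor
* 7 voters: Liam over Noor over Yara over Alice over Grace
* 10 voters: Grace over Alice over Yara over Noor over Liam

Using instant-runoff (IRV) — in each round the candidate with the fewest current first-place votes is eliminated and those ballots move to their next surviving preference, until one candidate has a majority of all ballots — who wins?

Round 1: Grace 17, Noor 14, Liam 15, Alice 6, Yara 0. Yara eliminated.
Round 2: Grace 17, Noor 14, Liam 15, Alice 6. Alice eliminated.
Round 3: Grace 17, Noor 20, Liam 15. Liam eliminated.
Round 4: Grace 25, Noor 27. Noor has a majority (≥27).

Noor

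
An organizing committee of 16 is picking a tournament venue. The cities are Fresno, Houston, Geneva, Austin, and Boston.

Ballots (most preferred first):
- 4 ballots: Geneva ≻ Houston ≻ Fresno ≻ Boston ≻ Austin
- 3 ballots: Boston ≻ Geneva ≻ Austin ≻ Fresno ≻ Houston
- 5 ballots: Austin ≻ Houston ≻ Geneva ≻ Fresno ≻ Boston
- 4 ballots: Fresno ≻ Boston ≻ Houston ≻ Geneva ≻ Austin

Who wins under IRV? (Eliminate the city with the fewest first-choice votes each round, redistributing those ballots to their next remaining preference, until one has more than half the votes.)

Round 1: Fresno 4, Houston 0, Geneva 4, Austin 5, Boston 3. Houston eliminated.
Round 2: Fresno 4, Geneva 4, Austin 5, Boston 3. Boston eliminated.
Round 3: Fresno 4, Geneva 7, Austin 5. Fresno eliminated.
Round 4: Geneva 11, Austin 5. Geneva has a majority (≥9).

Geneva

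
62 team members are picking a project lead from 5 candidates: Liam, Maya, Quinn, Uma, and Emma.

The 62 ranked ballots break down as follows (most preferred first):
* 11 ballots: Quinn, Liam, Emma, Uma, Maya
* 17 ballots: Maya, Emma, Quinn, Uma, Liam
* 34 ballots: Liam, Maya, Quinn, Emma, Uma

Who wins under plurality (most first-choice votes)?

First-place votes: Liam 34, Maya 17, Quinn 11, Uma 0, Emma 0.

Liam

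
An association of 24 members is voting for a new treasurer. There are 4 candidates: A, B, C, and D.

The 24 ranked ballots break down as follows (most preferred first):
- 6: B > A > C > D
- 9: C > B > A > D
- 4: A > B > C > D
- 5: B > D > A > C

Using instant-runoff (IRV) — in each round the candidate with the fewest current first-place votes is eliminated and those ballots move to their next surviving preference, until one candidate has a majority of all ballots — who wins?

B

Round 1: A 4, B 11, C 9, D 0. D eliminated.
Round 2: A 4, B 11, C 9. A eliminated.
Round 3: B 15, C 9. B has a majority (≥13).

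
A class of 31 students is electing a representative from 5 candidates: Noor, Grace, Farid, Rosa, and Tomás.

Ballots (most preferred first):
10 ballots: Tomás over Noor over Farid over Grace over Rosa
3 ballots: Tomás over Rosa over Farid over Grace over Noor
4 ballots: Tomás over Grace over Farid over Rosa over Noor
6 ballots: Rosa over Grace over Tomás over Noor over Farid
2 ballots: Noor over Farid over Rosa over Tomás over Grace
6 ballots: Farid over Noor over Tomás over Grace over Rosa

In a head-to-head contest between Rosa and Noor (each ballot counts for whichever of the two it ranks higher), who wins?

Rosa is ranked above Noor on 13 ballots; Noor above Rosa on 18.

Noor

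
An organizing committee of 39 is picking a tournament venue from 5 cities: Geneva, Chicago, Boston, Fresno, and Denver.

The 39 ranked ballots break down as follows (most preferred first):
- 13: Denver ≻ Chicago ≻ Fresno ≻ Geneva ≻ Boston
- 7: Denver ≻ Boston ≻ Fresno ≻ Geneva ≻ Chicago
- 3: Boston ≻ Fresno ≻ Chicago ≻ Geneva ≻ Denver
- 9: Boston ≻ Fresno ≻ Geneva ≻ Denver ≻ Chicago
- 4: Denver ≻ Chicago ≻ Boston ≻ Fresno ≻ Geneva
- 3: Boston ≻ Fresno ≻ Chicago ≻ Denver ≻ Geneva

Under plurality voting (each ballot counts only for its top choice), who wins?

Denver

First-place votes: Geneva 0, Chicago 0, Boston 15, Fresno 0, Denver 24.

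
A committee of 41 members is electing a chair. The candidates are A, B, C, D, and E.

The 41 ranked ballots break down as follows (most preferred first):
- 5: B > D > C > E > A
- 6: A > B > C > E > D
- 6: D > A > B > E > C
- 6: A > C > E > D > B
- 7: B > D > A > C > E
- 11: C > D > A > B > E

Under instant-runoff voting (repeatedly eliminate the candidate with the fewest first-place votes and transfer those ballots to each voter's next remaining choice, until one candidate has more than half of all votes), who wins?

Round 1: A 12, B 12, C 11, D 6, E 0. E eliminated.
Round 2: A 12, B 12, C 11, D 6. D eliminated.
Round 3: A 18, B 12, C 11. C eliminated.
Round 4: A 29, B 12. A has a majority (≥21).

A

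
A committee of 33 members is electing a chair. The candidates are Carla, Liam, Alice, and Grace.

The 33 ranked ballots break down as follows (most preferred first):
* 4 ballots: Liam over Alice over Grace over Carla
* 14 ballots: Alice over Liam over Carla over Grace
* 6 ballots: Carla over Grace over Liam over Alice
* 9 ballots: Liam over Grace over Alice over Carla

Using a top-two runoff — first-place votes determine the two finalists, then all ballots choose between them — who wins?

Liam

Round 1 first-place votes: Carla 6, Liam 13, Alice 14, Grace 0. Alice and Liam advance.
Runoff: Alice is ranked above Liam on 14 ballots, Liam above Alice on 19.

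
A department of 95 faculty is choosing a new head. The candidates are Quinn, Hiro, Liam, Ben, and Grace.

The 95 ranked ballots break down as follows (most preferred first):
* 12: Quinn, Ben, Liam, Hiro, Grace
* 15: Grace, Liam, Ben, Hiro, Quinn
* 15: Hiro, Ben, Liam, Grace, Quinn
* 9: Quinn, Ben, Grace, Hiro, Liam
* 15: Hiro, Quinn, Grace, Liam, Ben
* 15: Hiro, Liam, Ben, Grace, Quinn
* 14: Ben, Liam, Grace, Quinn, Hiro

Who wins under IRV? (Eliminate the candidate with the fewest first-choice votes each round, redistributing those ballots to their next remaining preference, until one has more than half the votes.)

Hiro

Round 1: Quinn 21, Hiro 45, Liam 0, Ben 14, Grace 15. Liam eliminated.
Round 2: Quinn 21, Hiro 45, Ben 14, Grace 15. Ben eliminated.
Round 3: Quinn 21, Hiro 45, Grace 29. Quinn eliminated.
Round 4: Hiro 57, Grace 38. Hiro has a majority (≥48).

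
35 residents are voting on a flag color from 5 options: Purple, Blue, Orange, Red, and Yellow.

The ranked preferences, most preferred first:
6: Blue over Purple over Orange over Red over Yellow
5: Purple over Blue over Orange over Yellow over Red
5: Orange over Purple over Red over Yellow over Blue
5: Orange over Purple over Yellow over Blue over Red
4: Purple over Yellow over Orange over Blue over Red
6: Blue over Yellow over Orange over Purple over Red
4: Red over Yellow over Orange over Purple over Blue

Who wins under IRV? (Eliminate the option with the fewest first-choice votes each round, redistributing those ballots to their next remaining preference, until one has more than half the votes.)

Orange

Round 1: Purple 9, Blue 12, Orange 10, Red 4, Yellow 0. Yellow eliminated.
Round 2: Purple 9, Blue 12, Orange 10, Red 4. Red eliminated.
Round 3: Purple 9, Blue 12, Orange 14. Purple eliminated.
Round 4: Blue 17, Orange 18. Orange has a majority (≥18).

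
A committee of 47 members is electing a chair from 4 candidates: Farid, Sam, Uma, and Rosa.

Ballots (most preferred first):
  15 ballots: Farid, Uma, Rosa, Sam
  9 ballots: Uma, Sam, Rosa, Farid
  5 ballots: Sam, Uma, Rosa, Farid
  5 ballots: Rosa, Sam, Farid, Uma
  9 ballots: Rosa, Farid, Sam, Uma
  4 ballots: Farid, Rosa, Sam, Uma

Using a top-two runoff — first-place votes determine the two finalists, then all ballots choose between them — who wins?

Rosa

Round 1 first-place votes: Farid 19, Sam 5, Uma 9, Rosa 14. Farid and Rosa advance.
Runoff: Farid is ranked above Rosa on 19 ballots, Rosa above Farid on 28.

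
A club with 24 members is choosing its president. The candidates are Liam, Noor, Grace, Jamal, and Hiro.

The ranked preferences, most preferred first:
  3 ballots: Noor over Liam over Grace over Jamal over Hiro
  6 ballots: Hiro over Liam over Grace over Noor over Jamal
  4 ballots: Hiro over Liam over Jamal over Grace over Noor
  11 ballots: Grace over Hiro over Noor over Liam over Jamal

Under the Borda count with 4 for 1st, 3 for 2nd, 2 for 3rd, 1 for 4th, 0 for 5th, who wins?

Liam: 3×3 + 6×3 + 4×3 + 11×1 = 50
Noor: 3×4 + 6×1 + 4×0 + 11×2 = 40
Grace: 3×2 + 6×2 + 4×1 + 11×4 = 66
Jamal: 3×1 + 6×0 + 4×2 + 11×0 = 11
Hiro: 3×0 + 6×4 + 4×4 + 11×3 = 73

Hiro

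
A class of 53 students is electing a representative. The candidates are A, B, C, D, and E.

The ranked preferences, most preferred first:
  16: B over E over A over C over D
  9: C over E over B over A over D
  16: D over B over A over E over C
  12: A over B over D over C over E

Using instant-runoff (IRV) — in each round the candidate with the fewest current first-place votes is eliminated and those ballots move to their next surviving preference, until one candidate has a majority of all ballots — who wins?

B

Round 1: A 12, B 16, C 9, D 16, E 0. E eliminated.
Round 2: A 12, B 16, C 9, D 16. C eliminated.
Round 3: A 12, B 25, D 16. A eliminated.
Round 4: B 37, D 16. B has a majority (≥27).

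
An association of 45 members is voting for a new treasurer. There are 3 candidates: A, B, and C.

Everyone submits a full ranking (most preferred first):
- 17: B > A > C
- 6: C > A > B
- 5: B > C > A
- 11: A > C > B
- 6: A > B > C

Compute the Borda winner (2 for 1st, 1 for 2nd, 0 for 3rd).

A: 17×1 + 6×1 + 5×0 + 11×2 + 6×2 = 57
B: 17×2 + 6×0 + 5×2 + 11×0 + 6×1 = 50
C: 17×0 + 6×2 + 5×1 + 11×1 + 6×0 = 28

A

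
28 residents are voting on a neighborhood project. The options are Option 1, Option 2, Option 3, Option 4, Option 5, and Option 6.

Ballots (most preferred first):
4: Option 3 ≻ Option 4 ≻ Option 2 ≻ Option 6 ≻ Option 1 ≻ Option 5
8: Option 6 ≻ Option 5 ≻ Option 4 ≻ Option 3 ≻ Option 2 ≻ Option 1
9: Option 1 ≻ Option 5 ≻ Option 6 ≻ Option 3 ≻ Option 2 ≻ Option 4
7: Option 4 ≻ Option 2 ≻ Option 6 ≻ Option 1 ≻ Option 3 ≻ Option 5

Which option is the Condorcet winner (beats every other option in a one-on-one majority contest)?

Option 6

Option 6 vs Option 1: 19–9
Option 6 vs Option 2: 17–11
Option 6 vs Option 3: 24–4
Option 6 vs Option 4: 17–11
Option 6 vs Option 5: 19–9
Option 6 beats every other option.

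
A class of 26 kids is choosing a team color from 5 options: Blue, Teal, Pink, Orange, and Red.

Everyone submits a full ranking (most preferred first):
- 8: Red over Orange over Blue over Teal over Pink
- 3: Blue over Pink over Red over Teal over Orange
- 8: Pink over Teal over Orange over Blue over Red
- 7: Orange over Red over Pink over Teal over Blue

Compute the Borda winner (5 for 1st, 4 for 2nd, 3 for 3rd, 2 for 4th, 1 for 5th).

Orange

Blue: 8×3 + 3×5 + 8×2 + 7×1 = 62
Teal: 8×2 + 3×2 + 8×4 + 7×2 = 68
Pink: 8×1 + 3×4 + 8×5 + 7×3 = 81
Orange: 8×4 + 3×1 + 8×3 + 7×5 = 94
Red: 8×5 + 3×3 + 8×1 + 7×4 = 85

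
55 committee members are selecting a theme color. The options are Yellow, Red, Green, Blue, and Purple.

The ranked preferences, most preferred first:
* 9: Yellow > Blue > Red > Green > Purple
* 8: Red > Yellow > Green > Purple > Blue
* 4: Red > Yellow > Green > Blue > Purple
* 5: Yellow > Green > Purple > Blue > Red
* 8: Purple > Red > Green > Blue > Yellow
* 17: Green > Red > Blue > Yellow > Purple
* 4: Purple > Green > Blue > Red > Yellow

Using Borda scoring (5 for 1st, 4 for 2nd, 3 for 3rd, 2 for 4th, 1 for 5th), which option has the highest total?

Yellow: 9×5 + 8×4 + 4×4 + 5×5 + 8×1 + 17×2 + 4×1 = 164
Red: 9×3 + 8×5 + 4×5 + 5×1 + 8×4 + 17×4 + 4×2 = 200
Green: 9×2 + 8×3 + 4×3 + 5×4 + 8×3 + 17×5 + 4×4 = 199
Blue: 9×4 + 8×1 + 4×2 + 5×2 + 8×2 + 17×3 + 4×3 = 141
Purple: 9×1 + 8×2 + 4×1 + 5×3 + 8×5 + 17×1 + 4×5 = 121

Red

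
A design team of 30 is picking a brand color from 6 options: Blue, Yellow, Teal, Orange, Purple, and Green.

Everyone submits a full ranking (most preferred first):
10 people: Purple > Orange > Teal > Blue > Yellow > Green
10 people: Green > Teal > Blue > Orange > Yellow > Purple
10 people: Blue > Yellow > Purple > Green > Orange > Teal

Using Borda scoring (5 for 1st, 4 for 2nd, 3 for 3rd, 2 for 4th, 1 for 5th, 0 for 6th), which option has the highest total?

Blue: 10×2 + 10×3 + 10×5 = 100
Yellow: 10×1 + 10×1 + 10×4 = 60
Teal: 10×3 + 10×4 + 10×0 = 70
Orange: 10×4 + 10×2 + 10×1 = 70
Purple: 10×5 + 10×0 + 10×3 = 80
Green: 10×0 + 10×5 + 10×2 = 70

Blue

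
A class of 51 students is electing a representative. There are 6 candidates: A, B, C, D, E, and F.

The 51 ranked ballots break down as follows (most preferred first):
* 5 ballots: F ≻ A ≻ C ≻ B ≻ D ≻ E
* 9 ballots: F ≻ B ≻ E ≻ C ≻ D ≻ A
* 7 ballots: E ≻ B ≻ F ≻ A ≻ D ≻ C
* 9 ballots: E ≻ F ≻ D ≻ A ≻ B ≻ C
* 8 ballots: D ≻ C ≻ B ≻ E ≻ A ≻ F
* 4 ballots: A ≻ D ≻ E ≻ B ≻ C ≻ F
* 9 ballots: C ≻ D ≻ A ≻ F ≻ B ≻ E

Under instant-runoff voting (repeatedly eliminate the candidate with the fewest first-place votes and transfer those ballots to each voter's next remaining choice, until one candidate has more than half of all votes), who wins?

D

Round 1: A 4, B 0, C 9, D 8, E 16, F 14. B eliminated.
Round 2: A 4, C 9, D 8, E 16, F 14. A eliminated.
Round 3: C 9, D 12, E 16, F 14. C eliminated.
Round 4: D 21, E 16, F 14. F eliminated.
Round 5: D 26, E 25. D has a majority (≥26).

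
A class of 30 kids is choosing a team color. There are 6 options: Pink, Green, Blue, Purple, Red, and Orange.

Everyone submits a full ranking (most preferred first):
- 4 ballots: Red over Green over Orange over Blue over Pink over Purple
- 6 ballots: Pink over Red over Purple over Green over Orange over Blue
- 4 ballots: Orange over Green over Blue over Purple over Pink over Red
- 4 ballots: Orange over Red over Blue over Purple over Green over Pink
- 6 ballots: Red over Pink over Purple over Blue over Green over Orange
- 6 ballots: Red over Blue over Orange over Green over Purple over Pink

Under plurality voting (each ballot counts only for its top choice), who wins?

Red

First-place votes: Pink 6, Green 0, Blue 0, Purple 0, Red 16, Orange 8.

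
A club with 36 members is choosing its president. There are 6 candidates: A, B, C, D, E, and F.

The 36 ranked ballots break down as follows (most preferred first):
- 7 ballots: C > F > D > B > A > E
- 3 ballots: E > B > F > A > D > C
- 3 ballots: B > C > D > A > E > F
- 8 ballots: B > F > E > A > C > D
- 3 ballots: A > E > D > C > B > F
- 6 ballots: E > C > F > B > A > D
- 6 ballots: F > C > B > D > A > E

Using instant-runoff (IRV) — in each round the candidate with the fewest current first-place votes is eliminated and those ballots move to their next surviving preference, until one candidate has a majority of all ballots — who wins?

Round 1: A 3, B 11, C 7, D 0, E 9, F 6. D eliminated.
Round 2: A 3, B 11, C 7, E 9, F 6. A eliminated.
Round 3: B 11, C 7, E 12, F 6. F eliminated.
Round 4: B 11, C 13, E 12. B eliminated.
Round 5: C 16, E 20. E has a majority (≥19).

E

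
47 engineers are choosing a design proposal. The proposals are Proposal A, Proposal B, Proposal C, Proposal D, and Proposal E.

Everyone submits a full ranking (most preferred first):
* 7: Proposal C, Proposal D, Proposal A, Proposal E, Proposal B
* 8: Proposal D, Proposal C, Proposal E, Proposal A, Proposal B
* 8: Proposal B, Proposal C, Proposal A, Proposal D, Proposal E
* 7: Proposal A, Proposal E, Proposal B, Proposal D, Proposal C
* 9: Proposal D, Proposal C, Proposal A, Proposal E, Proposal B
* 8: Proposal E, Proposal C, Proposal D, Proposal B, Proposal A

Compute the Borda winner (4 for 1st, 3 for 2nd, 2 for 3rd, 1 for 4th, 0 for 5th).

Proposal A: 7×2 + 8×1 + 8×2 + 7×4 + 9×2 + 8×0 = 84
Proposal B: 7×0 + 8×0 + 8×4 + 7×2 + 9×0 + 8×1 = 54
Proposal C: 7×4 + 8×3 + 8×3 + 7×0 + 9×3 + 8×3 = 127
Proposal D: 7×3 + 8×4 + 8×1 + 7×1 + 9×4 + 8×2 = 120
Proposal E: 7×1 + 8×2 + 8×0 + 7×3 + 9×1 + 8×4 = 85

Proposal C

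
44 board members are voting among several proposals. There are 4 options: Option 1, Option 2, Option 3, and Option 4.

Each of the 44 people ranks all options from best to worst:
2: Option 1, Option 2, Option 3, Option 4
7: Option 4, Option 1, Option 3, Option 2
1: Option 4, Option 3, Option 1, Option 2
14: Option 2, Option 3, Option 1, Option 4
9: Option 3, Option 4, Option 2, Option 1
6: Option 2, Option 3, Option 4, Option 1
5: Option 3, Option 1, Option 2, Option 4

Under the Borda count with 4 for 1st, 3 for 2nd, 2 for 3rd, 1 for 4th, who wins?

Option 3

Option 1: 2×4 + 7×3 + 1×2 + 14×2 + 9×1 + 6×1 + 5×3 = 89
Option 2: 2×3 + 7×1 + 1×1 + 14×4 + 9×2 + 6×4 + 5×2 = 122
Option 3: 2×2 + 7×2 + 1×3 + 14×3 + 9×4 + 6×3 + 5×4 = 137
Option 4: 2×1 + 7×4 + 1×4 + 14×1 + 9×3 + 6×2 + 5×1 = 92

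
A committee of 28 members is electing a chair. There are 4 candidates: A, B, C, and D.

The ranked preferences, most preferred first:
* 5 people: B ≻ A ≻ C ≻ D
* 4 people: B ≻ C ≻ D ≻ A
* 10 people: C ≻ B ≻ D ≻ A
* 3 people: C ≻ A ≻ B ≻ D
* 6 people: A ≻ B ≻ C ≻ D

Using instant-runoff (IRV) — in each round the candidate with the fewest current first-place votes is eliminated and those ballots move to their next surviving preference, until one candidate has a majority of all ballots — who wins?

Round 1: A 6, B 9, C 13, D 0. D eliminated.
Round 2: A 6, B 9, C 13. A eliminated.
Round 3: B 15, C 13. B has a majority (≥15).

B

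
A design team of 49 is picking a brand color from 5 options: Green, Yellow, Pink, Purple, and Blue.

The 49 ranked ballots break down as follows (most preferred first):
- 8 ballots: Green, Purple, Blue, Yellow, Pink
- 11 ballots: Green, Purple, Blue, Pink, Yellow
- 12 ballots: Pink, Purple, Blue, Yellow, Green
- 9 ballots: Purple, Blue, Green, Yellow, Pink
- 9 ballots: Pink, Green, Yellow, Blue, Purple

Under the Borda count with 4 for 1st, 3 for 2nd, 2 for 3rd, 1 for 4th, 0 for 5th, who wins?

Purple

Green: 8×4 + 11×4 + 12×0 + 9×2 + 9×3 = 121
Yellow: 8×1 + 11×0 + 12×1 + 9×1 + 9×2 = 47
Pink: 8×0 + 11×1 + 12×4 + 9×0 + 9×4 = 95
Purple: 8×3 + 11×3 + 12×3 + 9×4 + 9×0 = 129
Blue: 8×2 + 11×2 + 12×2 + 9×3 + 9×1 = 98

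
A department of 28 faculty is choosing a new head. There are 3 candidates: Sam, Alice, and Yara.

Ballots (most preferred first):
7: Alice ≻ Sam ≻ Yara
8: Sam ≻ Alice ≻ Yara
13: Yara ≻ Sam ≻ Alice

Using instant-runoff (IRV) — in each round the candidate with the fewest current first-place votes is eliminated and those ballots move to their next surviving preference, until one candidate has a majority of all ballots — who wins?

Round 1: Sam 8, Alice 7, Yara 13. Alice eliminated.
Round 2: Sam 15, Yara 13. Sam has a majority (≥15).

Sam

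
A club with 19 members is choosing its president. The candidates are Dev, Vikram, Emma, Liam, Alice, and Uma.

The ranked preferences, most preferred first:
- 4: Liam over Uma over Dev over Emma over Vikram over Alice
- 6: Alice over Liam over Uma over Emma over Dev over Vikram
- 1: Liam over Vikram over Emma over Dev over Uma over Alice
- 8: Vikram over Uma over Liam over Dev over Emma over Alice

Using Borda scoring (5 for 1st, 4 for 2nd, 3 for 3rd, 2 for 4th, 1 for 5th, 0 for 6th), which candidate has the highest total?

Liam

Dev: 4×3 + 6×1 + 1×2 + 8×2 = 36
Vikram: 4×1 + 6×0 + 1×4 + 8×5 = 48
Emma: 4×2 + 6×2 + 1×3 + 8×1 = 31
Liam: 4×5 + 6×4 + 1×5 + 8×3 = 73
Alice: 4×0 + 6×5 + 1×0 + 8×0 = 30
Uma: 4×4 + 6×3 + 1×1 + 8×4 = 67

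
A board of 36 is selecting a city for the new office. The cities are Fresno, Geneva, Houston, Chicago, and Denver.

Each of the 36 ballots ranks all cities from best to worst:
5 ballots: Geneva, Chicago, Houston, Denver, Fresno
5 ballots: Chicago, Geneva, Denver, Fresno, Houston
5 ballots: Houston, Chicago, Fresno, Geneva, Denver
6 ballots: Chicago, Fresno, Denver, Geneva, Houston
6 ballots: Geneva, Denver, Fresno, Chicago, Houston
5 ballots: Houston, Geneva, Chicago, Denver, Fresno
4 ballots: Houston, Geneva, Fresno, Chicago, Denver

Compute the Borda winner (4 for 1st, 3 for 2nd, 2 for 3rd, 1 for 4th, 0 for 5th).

Geneva

Fresno: 5×0 + 5×1 + 5×2 + 6×3 + 6×2 + 5×0 + 4×2 = 53
Geneva: 5×4 + 5×3 + 5×1 + 6×1 + 6×4 + 5×3 + 4×3 = 97
Houston: 5×2 + 5×0 + 5×4 + 6×0 + 6×0 + 5×4 + 4×4 = 66
Chicago: 5×3 + 5×4 + 5×3 + 6×4 + 6×1 + 5×2 + 4×1 = 94
Denver: 5×1 + 5×2 + 5×0 + 6×2 + 6×3 + 5×1 + 4×0 = 50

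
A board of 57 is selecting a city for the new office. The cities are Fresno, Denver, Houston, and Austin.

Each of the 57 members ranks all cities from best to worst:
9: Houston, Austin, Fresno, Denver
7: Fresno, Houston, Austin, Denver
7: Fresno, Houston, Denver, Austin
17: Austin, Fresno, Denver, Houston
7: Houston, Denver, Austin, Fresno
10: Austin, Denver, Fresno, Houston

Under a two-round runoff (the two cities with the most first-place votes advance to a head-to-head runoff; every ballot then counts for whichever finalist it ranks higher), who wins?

Round 1 first-place votes: Fresno 14, Denver 0, Houston 16, Austin 27. Austin and Houston advance.
Runoff: Austin is ranked above Houston on 27 ballots, Houston above Austin on 30.

Houston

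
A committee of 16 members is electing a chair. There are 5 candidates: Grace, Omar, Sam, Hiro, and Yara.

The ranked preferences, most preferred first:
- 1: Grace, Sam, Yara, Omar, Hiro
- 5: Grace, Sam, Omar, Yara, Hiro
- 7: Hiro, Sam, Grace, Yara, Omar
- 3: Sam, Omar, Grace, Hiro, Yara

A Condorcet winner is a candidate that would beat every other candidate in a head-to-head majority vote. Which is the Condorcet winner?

Sam vs Grace: 10–6
Sam vs Omar: 16–0
Sam vs Hiro: 9–7
Sam vs Yara: 16–0
Sam beats every other candidate.

Sam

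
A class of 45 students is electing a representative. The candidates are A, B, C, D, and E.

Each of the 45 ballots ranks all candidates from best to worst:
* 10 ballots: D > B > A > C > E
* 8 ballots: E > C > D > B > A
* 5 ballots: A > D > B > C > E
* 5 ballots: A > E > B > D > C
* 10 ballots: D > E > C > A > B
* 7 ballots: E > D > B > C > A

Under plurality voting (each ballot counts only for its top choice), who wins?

D

First-place votes: A 10, B 0, C 0, D 20, E 15.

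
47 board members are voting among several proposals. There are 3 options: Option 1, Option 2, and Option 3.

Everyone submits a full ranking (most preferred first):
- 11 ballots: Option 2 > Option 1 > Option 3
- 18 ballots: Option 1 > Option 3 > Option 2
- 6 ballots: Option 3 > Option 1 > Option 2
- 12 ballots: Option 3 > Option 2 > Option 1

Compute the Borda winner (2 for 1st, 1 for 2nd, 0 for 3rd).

Option 3

Option 1: 11×1 + 18×2 + 6×1 + 12×0 = 53
Option 2: 11×2 + 18×0 + 6×0 + 12×1 = 34
Option 3: 11×0 + 18×1 + 6×2 + 12×2 = 54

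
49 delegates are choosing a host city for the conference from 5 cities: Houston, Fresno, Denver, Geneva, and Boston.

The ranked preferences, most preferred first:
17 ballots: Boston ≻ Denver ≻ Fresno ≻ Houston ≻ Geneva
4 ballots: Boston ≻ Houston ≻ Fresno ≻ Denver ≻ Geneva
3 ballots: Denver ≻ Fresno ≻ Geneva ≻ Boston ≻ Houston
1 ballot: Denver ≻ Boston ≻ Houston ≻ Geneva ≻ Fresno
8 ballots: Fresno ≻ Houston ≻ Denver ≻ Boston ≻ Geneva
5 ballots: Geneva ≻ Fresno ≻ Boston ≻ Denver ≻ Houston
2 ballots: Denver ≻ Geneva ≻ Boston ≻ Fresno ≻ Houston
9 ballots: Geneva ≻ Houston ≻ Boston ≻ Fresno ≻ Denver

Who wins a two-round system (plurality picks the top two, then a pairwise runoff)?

Boston

Round 1 first-place votes: Houston 0, Fresno 8, Denver 6, Geneva 14, Boston 21. Boston and Geneva advance.
Runoff: Boston is ranked above Geneva on 30 ballots, Geneva above Boston on 19.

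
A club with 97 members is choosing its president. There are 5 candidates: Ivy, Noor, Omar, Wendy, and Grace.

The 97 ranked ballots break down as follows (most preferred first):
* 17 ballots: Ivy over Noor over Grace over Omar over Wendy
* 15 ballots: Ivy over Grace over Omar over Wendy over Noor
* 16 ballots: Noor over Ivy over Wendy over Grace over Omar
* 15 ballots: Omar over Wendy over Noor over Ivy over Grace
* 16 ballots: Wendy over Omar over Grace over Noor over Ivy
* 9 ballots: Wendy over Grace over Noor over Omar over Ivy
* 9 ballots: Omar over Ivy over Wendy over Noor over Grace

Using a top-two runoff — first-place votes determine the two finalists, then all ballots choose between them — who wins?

Ivy

Round 1 first-place votes: Ivy 32, Noor 16, Omar 24, Wendy 25, Grace 0. Ivy and Wendy advance.
Runoff: Ivy is ranked above Wendy on 57 ballots, Wendy above Ivy on 40.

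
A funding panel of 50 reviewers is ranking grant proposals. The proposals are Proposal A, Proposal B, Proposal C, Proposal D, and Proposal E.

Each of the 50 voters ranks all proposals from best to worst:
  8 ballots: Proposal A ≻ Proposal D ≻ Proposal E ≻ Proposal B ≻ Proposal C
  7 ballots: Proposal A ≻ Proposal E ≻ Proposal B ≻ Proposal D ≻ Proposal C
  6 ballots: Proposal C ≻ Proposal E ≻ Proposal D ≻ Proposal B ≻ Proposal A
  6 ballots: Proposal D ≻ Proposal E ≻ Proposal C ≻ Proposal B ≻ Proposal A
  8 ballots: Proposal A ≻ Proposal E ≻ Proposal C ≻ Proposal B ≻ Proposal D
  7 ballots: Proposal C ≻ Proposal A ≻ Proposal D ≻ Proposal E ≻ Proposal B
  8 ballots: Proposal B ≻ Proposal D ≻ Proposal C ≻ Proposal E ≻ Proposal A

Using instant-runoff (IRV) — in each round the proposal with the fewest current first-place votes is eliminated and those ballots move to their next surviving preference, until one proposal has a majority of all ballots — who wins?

Proposal C

Round 1: Proposal A 23, Proposal B 8, Proposal C 13, Proposal D 6, Proposal E 0. Proposal E eliminated.
Round 2: Proposal A 23, Proposal B 8, Proposal C 13, Proposal D 6. Proposal D eliminated.
Round 3: Proposal A 23, Proposal B 8, Proposal C 19. Proposal B eliminated.
Round 4: Proposal A 23, Proposal C 27. Proposal C has a majority (≥26).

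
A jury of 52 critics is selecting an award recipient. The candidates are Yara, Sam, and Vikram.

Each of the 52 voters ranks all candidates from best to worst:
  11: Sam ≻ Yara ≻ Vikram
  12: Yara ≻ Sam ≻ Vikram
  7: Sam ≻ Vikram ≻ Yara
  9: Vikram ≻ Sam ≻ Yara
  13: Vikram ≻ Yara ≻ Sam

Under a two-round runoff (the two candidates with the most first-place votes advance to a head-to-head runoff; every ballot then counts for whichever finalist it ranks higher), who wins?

Round 1 first-place votes: Yara 12, Sam 18, Vikram 22. Vikram and Sam advance.
Runoff: Vikram is ranked above Sam on 22 ballots, Sam above Vikram on 30.

Sam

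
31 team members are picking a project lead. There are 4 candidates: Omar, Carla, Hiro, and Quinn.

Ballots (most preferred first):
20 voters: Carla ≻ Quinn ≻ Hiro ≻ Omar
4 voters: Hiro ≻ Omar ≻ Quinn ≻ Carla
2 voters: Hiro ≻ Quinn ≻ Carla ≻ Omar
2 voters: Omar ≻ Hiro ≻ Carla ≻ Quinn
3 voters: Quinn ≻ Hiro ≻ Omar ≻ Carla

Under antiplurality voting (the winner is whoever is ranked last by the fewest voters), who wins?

Last-place votes: Omar 22, Carla 7, Hiro 0, Quinn 2.

Hiro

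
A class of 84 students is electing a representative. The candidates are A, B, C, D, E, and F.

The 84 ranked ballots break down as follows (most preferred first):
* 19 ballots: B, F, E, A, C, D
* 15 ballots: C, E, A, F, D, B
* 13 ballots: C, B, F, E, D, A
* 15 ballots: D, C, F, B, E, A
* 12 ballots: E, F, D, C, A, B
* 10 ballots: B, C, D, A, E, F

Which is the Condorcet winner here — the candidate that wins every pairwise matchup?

C vs A: 65–19
C vs B: 55–29
C vs D: 57–27
C vs E: 53–31
C vs F: 53–31
C beats every other candidate.

C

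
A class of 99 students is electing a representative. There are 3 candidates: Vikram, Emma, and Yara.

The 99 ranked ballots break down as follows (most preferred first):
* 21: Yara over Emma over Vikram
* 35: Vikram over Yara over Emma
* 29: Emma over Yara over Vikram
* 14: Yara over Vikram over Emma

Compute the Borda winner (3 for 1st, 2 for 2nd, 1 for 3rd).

Vikram: 21×1 + 35×3 + 29×1 + 14×2 = 183
Emma: 21×2 + 35×1 + 29×3 + 14×1 = 178
Yara: 21×3 + 35×2 + 29×2 + 14×3 = 233

Yara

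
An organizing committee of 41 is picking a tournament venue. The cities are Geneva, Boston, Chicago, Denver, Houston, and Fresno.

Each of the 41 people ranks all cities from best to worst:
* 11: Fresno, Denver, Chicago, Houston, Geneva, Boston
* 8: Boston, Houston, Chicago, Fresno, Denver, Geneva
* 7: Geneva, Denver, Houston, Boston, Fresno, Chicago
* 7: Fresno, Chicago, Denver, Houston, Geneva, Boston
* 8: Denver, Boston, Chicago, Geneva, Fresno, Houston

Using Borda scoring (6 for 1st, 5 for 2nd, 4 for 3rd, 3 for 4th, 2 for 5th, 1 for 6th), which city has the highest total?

Denver

Geneva: 11×2 + 8×1 + 7×6 + 7×2 + 8×3 = 110
Boston: 11×1 + 8×6 + 7×3 + 7×1 + 8×5 = 127
Chicago: 11×4 + 8×4 + 7×1 + 7×5 + 8×4 = 150
Denver: 11×5 + 8×2 + 7×5 + 7×4 + 8×6 = 182
Houston: 11×3 + 8×5 + 7×4 + 7×3 + 8×1 = 130
Fresno: 11×6 + 8×3 + 7×2 + 7×6 + 8×2 = 162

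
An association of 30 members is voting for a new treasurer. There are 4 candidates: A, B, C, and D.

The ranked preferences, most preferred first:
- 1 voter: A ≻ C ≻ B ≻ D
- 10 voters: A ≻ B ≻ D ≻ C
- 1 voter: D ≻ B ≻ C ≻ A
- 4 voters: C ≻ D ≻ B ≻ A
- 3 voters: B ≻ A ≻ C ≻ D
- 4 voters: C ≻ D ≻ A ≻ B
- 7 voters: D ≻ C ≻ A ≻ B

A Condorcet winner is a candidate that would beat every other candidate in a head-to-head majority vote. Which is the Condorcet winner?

D

D vs A: 16–14
D vs B: 16–14
D vs C: 18–12
D beats every other candidate.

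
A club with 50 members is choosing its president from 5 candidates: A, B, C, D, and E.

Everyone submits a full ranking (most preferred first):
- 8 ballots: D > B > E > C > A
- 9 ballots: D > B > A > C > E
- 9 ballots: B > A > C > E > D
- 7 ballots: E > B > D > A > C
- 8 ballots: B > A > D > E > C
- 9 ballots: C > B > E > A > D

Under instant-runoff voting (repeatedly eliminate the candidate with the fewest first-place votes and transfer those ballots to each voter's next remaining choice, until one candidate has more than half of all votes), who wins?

Round 1: A 0, B 17, C 9, D 17, E 7. A eliminated.
Round 2: B 17, C 9, D 17, E 7. E eliminated.
Round 3: B 24, C 9, D 17. C eliminated.
Round 4: B 33, D 17. B has a majority (≥26).

B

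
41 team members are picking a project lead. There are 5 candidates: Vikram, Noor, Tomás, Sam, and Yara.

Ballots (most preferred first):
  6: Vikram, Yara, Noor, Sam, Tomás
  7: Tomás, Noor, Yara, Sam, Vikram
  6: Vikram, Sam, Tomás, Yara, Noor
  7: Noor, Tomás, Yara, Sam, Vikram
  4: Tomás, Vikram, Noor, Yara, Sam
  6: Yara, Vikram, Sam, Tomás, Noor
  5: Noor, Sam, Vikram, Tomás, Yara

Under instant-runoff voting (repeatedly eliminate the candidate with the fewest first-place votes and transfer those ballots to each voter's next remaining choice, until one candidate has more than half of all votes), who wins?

Vikram

Round 1: Vikram 12, Noor 12, Tomás 11, Sam 0, Yara 6. Sam eliminated.
Round 2: Vikram 12, Noor 12, Tomás 11, Yara 6. Yara eliminated.
Round 3: Vikram 18, Noor 12, Tomás 11. Tomás eliminated.
Round 4: Vikram 22, Noor 19. Vikram has a majority (≥21).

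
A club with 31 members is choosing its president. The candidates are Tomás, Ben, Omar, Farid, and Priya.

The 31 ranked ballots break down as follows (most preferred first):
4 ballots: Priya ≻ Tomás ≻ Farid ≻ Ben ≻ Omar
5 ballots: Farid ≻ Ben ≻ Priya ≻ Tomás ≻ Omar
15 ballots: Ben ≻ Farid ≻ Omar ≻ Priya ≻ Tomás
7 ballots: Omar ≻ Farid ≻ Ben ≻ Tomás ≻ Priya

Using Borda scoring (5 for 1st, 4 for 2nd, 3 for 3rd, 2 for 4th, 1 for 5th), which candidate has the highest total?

Farid

Tomás: 4×4 + 5×2 + 15×1 + 7×2 = 55
Ben: 4×2 + 5×4 + 15×5 + 7×3 = 124
Omar: 4×1 + 5×1 + 15×3 + 7×5 = 89
Farid: 4×3 + 5×5 + 15×4 + 7×4 = 125
Priya: 4×5 + 5×3 + 15×2 + 7×1 = 72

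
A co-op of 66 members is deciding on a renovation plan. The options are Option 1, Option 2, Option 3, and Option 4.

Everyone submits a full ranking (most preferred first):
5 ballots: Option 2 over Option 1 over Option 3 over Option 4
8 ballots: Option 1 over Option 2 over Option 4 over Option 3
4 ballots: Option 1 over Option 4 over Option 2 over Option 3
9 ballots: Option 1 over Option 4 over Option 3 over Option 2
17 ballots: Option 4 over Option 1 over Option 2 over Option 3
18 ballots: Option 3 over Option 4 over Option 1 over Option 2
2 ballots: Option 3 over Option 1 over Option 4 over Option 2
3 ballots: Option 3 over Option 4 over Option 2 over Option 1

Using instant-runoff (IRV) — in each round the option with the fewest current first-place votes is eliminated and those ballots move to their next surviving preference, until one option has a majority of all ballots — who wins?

Round 1: Option 1 21, Option 2 5, Option 3 23, Option 4 17. Option 2 eliminated.
Round 2: Option 1 26, Option 3 23, Option 4 17. Option 4 eliminated.
Round 3: Option 1 43, Option 3 23. Option 1 has a majority (≥34).

Option 1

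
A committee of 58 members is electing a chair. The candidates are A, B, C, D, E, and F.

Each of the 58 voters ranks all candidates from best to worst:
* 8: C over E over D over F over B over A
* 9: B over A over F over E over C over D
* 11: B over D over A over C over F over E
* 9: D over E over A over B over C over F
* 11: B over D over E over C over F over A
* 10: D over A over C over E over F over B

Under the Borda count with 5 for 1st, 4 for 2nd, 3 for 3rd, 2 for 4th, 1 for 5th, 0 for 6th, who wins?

D

A: 8×0 + 9×4 + 11×3 + 9×3 + 11×0 + 10×4 = 136
B: 8×1 + 9×5 + 11×5 + 9×2 + 11×5 + 10×0 = 181
C: 8×5 + 9×1 + 11×2 + 9×1 + 11×2 + 10×3 = 132
D: 8×3 + 9×0 + 11×4 + 9×5 + 11×4 + 10×5 = 207
E: 8×4 + 9×2 + 11×0 + 9×4 + 11×3 + 10×2 = 139
F: 8×2 + 9×3 + 11×1 + 9×0 + 11×1 + 10×1 = 75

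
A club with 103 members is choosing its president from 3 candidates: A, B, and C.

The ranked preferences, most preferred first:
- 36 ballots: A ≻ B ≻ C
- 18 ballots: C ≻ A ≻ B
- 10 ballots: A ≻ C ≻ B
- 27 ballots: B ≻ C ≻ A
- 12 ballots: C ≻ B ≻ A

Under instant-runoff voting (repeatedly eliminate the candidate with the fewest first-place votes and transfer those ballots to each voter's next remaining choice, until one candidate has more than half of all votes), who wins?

Round 1: A 46, B 27, C 30. B eliminated.
Round 2: A 46, C 57. C has a majority (≥52).

C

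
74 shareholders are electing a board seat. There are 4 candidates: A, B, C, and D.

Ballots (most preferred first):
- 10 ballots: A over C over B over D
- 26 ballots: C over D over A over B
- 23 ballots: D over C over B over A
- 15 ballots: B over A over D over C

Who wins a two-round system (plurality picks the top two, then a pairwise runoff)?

D

Round 1 first-place votes: A 10, B 15, C 26, D 23. C and D advance.
Runoff: C is ranked above D on 36 ballots, D above C on 38.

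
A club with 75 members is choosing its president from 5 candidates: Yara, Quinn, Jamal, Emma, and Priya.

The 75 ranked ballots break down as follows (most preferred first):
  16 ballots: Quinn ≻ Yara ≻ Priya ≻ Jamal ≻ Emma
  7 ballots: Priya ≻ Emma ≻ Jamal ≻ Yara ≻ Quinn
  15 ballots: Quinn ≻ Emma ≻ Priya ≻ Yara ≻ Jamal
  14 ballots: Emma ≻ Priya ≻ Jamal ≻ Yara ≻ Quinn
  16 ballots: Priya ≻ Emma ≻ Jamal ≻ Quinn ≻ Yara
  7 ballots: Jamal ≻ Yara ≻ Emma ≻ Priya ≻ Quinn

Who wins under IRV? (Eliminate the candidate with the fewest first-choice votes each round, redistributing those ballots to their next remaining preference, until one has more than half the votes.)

Priya

Round 1: Yara 0, Quinn 31, Jamal 7, Emma 14, Priya 23. Yara eliminated.
Round 2: Quinn 31, Jamal 7, Emma 14, Priya 23. Jamal eliminated.
Round 3: Quinn 31, Emma 21, Priya 23. Emma eliminated.
Round 4: Quinn 31, Priya 44. Priya has a majority (≥38).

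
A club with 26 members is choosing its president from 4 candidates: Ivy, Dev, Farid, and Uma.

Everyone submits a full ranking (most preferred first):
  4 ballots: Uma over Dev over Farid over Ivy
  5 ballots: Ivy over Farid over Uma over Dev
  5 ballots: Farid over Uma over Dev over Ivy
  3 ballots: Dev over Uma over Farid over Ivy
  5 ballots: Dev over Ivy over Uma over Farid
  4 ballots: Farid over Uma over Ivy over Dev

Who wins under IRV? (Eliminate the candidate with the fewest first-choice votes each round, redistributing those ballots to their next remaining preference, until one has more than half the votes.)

Farid

Round 1: Ivy 5, Dev 8, Farid 9, Uma 4. Uma eliminated.
Round 2: Ivy 5, Dev 12, Farid 9. Ivy eliminated.
Round 3: Dev 12, Farid 14. Farid has a majority (≥14).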